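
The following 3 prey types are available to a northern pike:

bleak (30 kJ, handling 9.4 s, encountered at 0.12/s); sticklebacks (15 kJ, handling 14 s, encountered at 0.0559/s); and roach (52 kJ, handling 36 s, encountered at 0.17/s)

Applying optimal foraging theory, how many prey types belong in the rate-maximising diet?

Rank by E/h (kJ/s): bleak 3.19, roach 1.44, sticklebacks 1.07. Include each in turn until the next type's E/h falls below the running intake rate.
Rate on top 1: 1.692. roach: 1.44 < 1.692 → exclude; stop.
Optimal diet: bleak — 1 of 3 types.

1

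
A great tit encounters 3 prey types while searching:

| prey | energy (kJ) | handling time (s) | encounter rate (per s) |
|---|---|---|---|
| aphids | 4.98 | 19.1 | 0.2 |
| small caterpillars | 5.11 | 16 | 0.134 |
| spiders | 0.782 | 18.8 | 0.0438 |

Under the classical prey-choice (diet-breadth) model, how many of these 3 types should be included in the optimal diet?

E/h in descending order: small caterpillars 0.319, aphids 0.261, spiders 0.0416 kJ/s. The optimal diet is the largest prefix of this list for which every included type satisfies E_i/h_i > R on the types above it.
Rate on top 1: 0.2178. aphids: 0.261 > 0.2178 → include.
Rate on top 2: 0.2413. spiders: 0.0416 < 0.2413 → exclude; stop.
Optimal diet: small caterpillars, aphids — 2 of 3 types.

2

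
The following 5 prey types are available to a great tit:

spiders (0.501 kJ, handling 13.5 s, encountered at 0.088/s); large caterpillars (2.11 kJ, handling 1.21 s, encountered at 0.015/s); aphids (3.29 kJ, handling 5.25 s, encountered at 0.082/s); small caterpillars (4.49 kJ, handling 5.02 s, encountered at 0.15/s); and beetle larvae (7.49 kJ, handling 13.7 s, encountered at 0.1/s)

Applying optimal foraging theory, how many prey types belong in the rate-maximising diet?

4

Profitabilities (E/h, kJ/s): large caterpillars 1.74, small caterpillars 0.894, aphids 0.627, beetle larvae 0.547, spiders 0.0371. Add prey in this order while the next type's profitability exceeds the intake rate on those already taken.
Rate on top 1: 0.03109. small caterpillars: 0.894 > 0.03109 → include.
Rate on top 2: 0.3981. aphids: 0.627 > 0.3981 → include.
Rate on top 3: 0.4428. beetle larvae: 0.547 > 0.4428 → include.
Rate on top 4: 0.4827. spiders: 0.0371 < 0.4827 → exclude; stop.
Optimal diet: large caterpillars, small caterpillars, aphids, beetle larvae — 4 of 5 types.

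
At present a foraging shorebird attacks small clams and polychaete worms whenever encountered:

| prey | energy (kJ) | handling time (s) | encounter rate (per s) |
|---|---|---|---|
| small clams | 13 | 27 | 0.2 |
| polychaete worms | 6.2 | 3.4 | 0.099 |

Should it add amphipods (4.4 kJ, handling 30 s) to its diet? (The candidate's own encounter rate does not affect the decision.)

No

Current rate: (0.2×13 + 0.099×6.2)/(1 + 0.2×27 + 0.099×3.4) = 0.4771 kJ/s.
Profitability of amphipods: 4.4/30 = 0.1467 kJ/s.
0.1467 < 0.4771, so adding amphipods would lower the average — exclude it.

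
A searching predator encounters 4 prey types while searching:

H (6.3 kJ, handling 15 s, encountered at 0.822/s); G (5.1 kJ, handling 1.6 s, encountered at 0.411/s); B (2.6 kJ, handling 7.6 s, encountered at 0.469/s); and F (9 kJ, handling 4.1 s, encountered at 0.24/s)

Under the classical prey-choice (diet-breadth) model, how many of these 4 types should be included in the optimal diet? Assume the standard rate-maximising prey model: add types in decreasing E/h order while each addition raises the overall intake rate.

Rank by E/h (kJ/s): G 3.19, F 2.2, H 0.42, B 0.342. Include each in turn until the next type's E/h falls below the running intake rate.
Rate on top 1: 1.265. F: 2.2 > 1.265 → include.
Rate on top 2: 1.611. H: 0.42 < 1.611 → exclude; stop.
Optimal diet: G, F — 2 of 4 types.

2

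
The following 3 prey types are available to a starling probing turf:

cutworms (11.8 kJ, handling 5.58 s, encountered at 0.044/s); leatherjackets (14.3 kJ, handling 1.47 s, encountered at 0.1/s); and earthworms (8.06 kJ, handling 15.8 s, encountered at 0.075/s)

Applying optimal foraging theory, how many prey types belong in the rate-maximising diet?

2

E/h in descending order: leatherjackets 9.73, cutworms 2.11, earthworms 0.51 kJ/s. The optimal diet is the largest prefix of this list for which every included type satisfies E_i/h_i > R on the types above it.
Rate on top 1: 1.247. cutworms: 2.11 > 1.247 → include.
Rate on top 2: 1.4. earthworms: 0.51 < 1.4 → exclude; stop.
Optimal diet: leatherjackets, cutworms — 2 of 3 types.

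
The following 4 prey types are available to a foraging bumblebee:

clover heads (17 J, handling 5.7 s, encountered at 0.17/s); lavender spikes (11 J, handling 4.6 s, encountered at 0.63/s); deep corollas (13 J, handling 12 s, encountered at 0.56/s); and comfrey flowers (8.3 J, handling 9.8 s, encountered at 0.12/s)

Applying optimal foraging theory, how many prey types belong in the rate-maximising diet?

Profitabilities (E/h, J/s): clover heads 2.98, lavender spikes 2.39, deep corollas 1.08, comfrey flowers 0.847. Add prey in this order while the next type's profitability exceeds the intake rate on those already taken.
Rate on top 1: 1.468. lavender spikes: 2.39 > 1.468 → include.
Rate on top 2: 2.018. deep corollas: 1.08 < 2.018 → exclude; stop.
Optimal diet: clover heads, lavender spikes — 2 of 4 types.

2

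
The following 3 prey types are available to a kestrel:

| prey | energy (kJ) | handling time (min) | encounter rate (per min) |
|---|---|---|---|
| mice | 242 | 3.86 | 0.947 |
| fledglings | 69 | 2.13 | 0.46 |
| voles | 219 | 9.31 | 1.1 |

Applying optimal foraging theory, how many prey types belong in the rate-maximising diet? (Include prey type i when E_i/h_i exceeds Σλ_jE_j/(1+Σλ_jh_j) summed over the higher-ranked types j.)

1

Rank by E/h (kJ/min): mice 62.7, fledglings 32.4, voles 23.5. Include each in turn until the next type's E/h falls below the running intake rate.
Rate on top 1: 49.23. fledglings: 32.4 < 49.23 → exclude; stop.
Optimal diet: mice — 1 of 3 types.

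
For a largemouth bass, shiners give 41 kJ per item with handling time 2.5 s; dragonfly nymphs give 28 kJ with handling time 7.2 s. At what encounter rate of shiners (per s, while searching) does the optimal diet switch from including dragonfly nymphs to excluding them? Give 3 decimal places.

0.124 per s

Drop dragonfly nymphs once their profitability E₂/h₂ falls below the rate achievable on shiners alone: E₂/h₂ = λE₁/(1 + λh₁).
Solve for λ: λE₁h₂ = E₂(1 + λh₁) → λ(E₁h₂ − E₂h₁) = E₂ → λ = E₂/(E₁h₂ − E₂h₁).
λ = 28/(41×7.2 − 28×2.5) = 28/225.2 = 0.1243 per s.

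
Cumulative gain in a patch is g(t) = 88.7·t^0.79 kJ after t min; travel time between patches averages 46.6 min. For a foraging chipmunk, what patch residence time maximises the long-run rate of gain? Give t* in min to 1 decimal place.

By the marginal value theorem, leave when the instantaneous gain rate g'(t) equals the habitat-wide average g(t)/(T + t).
g'(t) = 0.79·88.7·t^-0.21. Setting 0.79·88.7·t^-0.21 = 88.7·t^0.79/(46.6+t) gives 0.79(46.6+t) = t, so 0.21·t = 0.79×46.6.
t* = 0.79×46.6/0.21 = 175.3 min.

175.3 min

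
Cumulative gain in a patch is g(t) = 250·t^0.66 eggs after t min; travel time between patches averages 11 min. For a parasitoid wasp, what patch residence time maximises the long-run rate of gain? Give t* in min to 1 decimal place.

Maximise g(t)/(T+t): set derivative to zero → g'(t)(T+t) = g(t).
g'(t) = 0.66·250·t^-0.34. Setting 0.66·250·t^-0.34 = 250·t^0.66/(11+t) gives 0.66(11+t) = t, so 0.34·t = 0.66×11.
t* = 0.66×11/0.34 = 21.35 min.

21.4 min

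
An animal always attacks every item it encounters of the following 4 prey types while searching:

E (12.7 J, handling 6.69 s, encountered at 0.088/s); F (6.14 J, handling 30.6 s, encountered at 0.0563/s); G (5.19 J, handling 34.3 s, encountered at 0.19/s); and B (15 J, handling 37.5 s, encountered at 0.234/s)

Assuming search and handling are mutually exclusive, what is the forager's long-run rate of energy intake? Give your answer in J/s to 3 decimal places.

R = Σλ_iE_i / (1 + Σλ_ih_i)
Numerator: 0.088×12.7 + 0.0563×6.14 + 0.19×5.19 + 0.234×15 = 5.959
Denominator: 1 + 0.088×6.69 + 0.0563×30.6 + 0.19×34.3 + 0.234×37.5 = 18.6
R = 5.959/18.6 = 0.3203 J/s

0.320 J/s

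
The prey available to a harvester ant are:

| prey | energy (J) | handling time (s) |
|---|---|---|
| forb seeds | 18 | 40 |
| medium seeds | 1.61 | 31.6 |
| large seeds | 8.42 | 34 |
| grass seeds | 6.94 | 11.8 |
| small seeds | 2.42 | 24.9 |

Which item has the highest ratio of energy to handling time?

grass seeds

In descending order of E/h:
grass seeds: 6.94/11.8 = 0.588 J/s
forb seeds: 18/40 = 0.45 J/s
large seeds: 8.42/34 = 0.248 J/s
small seeds: 2.42/24.9 = 0.0972 J/s
medium seeds: 1.61/31.6 = 0.0509 J/s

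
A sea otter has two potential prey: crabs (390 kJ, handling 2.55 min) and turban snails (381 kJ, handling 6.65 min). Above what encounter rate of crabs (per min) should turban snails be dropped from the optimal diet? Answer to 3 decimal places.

0.235 per min

The zero-one rule: include turban snails iff E₂/h₂ > λE₁/(1+λh₁). Equality gives the switch point.
λE₁h₂ = E₂ + λE₂h₁ ⇒ λ = E₂/(E₁h₂ − E₂h₁) = 381/(2594 − 971.5) = 0.2349 per min.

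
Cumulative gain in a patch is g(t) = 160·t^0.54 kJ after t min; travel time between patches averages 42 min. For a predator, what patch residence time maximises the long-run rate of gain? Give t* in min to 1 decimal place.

49.3 min

By the marginal value theorem, leave when the instantaneous gain rate g'(t) equals the habitat-wide average g(t)/(T + t).
g'(t) = 0.54·160·t^-0.46. Setting 0.54·160·t^-0.46 = 160·t^0.54/(42+t) gives 0.54(42+t) = t, so 0.46·t = 0.54×42.
t* = 0.54×42/0.46 = 49.3 min.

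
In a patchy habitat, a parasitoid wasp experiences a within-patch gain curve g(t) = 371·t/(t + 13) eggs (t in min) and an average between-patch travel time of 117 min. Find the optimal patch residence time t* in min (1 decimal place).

Optimal t* satisfies g'(t*) = g(t*)/(T + t*).
g'(t) = 371·13/(t + 13)². Setting 371·13/(t+13)² = 371t/[(t+13)(117+t)] gives 13(117+t) = t(t+13), so t² = 13×117 = 1521.
t* = √1521 = 39 min.

39.0 min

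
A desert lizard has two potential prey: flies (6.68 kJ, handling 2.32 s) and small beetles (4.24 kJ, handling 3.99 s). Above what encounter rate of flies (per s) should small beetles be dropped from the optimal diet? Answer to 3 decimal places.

0.252 per s

Drop small beetles once their profitability E₂/h₂ falls below the rate achievable on flies alone: E₂/h₂ = λE₁/(1 + λh₁).
Solve for λ: λE₁h₂ = E₂(1 + λh₁) → λ(E₁h₂ − E₂h₁) = E₂ → λ = E₂/(E₁h₂ − E₂h₁).
λ = 4.24/(6.68×3.99 − 4.24×2.32) = 4.24/16.82 = 0.2521 per s.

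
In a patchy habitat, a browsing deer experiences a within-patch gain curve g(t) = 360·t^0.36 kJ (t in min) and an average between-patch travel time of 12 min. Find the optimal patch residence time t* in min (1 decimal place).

6.8 min

By the marginal value theorem, leave when the instantaneous gain rate g'(t) equals the habitat-wide average g(t)/(T + t).
g'(t) = 0.36·360·t^-0.64. Setting 0.36·360·t^-0.64 = 360·t^0.36/(12+t) gives 0.36(12+t) = t, so 0.64·t = 0.36×12.
t* = 0.36×12/0.64 = 6.75 min.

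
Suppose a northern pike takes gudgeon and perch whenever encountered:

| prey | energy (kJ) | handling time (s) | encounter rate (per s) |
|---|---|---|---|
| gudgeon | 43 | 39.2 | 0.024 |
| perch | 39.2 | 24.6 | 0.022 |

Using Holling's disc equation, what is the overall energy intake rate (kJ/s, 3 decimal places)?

R = Σλ_iE_i / (1 + Σλ_ih_i)
Numerator: 0.024×43 + 0.022×39.2 = 1.894
Denominator: 1 + 0.024×39.2 + 0.022×24.6 = 2.482
R = 1.894/2.482 = 0.7633 kJ/s

0.763 kJ/s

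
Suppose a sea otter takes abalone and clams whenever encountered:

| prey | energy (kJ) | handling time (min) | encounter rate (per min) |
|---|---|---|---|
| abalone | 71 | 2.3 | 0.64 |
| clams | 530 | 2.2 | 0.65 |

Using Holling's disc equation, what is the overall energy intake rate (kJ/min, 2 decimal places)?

R = Σλ_iE_i / (1 + Σλ_ih_i)
Numerator: 0.64×71 + 0.65×530 = 389.9
Denominator: 1 + 0.64×2.3 + 0.65×2.2 = 3.902
R = 389.9/3.902 = 99.93 kJ/min

99.93 kJ/min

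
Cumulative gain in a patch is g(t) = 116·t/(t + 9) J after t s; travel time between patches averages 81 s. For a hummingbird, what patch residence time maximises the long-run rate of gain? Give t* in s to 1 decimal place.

Optimal t* satisfies g'(t*) = g(t*)/(T + t*).
g'(t) = 116·9/(t + 9)². Setting 116·9/(t+9)² = 116t/[(t+9)(81+t)] gives 9(81+t) = t(t+9), so t² = 9×81 = 729.
t* = √729 = 27 s.

27.0 s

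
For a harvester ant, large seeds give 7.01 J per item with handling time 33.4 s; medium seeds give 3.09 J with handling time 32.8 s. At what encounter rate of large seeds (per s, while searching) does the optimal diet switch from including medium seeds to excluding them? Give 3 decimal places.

Drop medium seeds once their profitability E₂/h₂ falls below the rate achievable on large seeds alone: E₂/h₂ = λE₁/(1 + λh₁).
Solve for λ: λE₁h₂ = E₂(1 + λh₁) → λ(E₁h₂ − E₂h₁) = E₂ → λ = E₂/(E₁h₂ − E₂h₁).
λ = 3.09/(7.01×32.8 − 3.09×33.4) = 3.09/126.7 = 0.02438 per s.

0.024 per s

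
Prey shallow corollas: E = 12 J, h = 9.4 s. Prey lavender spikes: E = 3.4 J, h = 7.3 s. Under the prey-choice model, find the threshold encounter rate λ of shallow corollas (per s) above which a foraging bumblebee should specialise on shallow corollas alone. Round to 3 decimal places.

At the threshold, the rate on shallow corollas alone equals the profitability of lavender spikes: λ·12/(1 + λ·9.4) = 3.4/7.3 = 0.4658.
Rearranging, λ(12 − 0.4658×9.4) = 0.4658, so λ = 0.4658/7.622 = 0.06111 per s.

0.061 per s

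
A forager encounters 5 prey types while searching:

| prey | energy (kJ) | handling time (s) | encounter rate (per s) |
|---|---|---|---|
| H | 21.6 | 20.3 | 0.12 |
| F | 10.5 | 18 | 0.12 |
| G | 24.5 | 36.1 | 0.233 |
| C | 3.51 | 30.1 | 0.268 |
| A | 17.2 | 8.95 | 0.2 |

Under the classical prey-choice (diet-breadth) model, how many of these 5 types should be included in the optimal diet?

1

Profitabilities (E/h, kJ/s): A 1.92, H 1.06, G 0.679, F 0.583, C 0.117. Add prey in this order while the next type's profitability exceeds the intake rate on those already taken.
Rate on top 1: 1.233. H: 1.06 < 1.233 → exclude; stop.
Optimal diet: A — 1 of 5 types.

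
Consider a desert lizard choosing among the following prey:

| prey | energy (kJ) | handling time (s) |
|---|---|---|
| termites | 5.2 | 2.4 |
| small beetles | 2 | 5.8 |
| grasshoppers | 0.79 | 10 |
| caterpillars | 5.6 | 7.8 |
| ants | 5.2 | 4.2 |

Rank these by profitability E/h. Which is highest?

termites

In descending order of E/h:
termites: 5.2/2.4 = 2.17 kJ/s
ants: 5.2/4.2 = 1.24 kJ/s
caterpillars: 5.6/7.8 = 0.718 kJ/s
small beetles: 2/5.8 = 0.345 kJ/s
grasshoppers: 0.79/10 = 0.079 kJ/s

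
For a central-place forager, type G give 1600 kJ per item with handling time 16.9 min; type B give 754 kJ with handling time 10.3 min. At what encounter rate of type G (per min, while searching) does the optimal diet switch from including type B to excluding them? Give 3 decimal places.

Drop type B once their profitability E₂/h₂ falls below the rate achievable on type G alone: E₂/h₂ = λE₁/(1 + λh₁).
Solve for λ: λE₁h₂ = E₂(1 + λh₁) → λ(E₁h₂ − E₂h₁) = E₂ → λ = E₂/(E₁h₂ − E₂h₁).
λ = 754/(1600×10.3 − 754×16.9) = 754/3737 = 0.2017 per min.

0.202 per min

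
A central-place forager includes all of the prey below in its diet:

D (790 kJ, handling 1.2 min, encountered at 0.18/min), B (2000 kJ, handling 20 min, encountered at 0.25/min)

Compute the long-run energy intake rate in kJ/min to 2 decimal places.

R = (0.18×790 + 0.25×2000) / (1 + 0.18×1.2 + 0.25×20) = 642.2/6.216 = 103.3 kJ/min.

103.31 kJ/min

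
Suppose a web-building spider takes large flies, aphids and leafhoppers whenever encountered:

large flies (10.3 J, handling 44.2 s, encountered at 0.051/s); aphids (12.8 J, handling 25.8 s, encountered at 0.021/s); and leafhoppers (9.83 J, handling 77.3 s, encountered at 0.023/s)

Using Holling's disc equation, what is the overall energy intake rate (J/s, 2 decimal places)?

Energy encountered per unit search time: 0.051×10.3 + 0.021×12.8 + 0.023×9.83 = 1.02 J/s.
Handling time per unit search time: 0.051×44.2 + 0.021×25.8 + 0.023×77.3 = 4.574.
Rate = 1.02/(1 + 4.574) = 0.183 J/s.

0.18 J/s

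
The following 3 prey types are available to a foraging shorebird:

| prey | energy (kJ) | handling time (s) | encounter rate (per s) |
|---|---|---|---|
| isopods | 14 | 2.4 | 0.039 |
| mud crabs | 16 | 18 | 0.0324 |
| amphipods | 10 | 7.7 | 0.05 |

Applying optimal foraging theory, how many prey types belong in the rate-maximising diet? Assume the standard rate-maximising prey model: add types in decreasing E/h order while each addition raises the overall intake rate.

3

Profitabilities (E/h, kJ/s): isopods 5.83, amphipods 1.3, mud crabs 0.889. Add prey in this order while the next type's profitability exceeds the intake rate on those already taken.
Rate on top 1: 0.4993. amphipods: 1.3 > 0.4993 → include.
Rate on top 2: 0.7074. mud crabs: 0.889 > 0.7074 → include.
Optimal diet: isopods, amphipods, mud crabs — 3 of 3 types.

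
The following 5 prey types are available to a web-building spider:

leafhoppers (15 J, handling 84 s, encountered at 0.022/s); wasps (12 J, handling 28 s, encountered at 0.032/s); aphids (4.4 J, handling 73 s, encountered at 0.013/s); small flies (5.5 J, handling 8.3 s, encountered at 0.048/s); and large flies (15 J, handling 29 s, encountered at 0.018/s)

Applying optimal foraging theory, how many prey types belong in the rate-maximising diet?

3

Profitabilities (E/h, J/s): small flies 0.663, large flies 0.517, wasps 0.429, leafhoppers 0.179, aphids 0.0603. Add prey in this order while the next type's profitability exceeds the intake rate on those already taken.
Rate on top 1: 0.1888. large flies: 0.517 > 0.1888 → include.
Rate on top 2: 0.2781. wasps: 0.429 > 0.2781 → include.
Rate on top 3: 0.3259. leafhoppers: 0.179 < 0.3259 → exclude; stop.
Optimal diet: small flies, large flies, wasps — 3 of 5 types.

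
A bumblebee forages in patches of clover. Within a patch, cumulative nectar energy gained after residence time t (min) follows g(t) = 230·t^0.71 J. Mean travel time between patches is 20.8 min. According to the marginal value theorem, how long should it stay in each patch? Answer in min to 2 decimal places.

50.92 min

Maximise g(t)/(T+t): set derivative to zero → g'(t)(T+t) = g(t).
g'(t) = 0.71·230·t^-0.29. Setting 0.71·230·t^-0.29 = 230·t^0.71/(20.8+t) gives 0.71(20.8+t) = t, so 0.29·t = 0.71×20.8.
t* = 0.71×20.8/0.29 = 50.92 min.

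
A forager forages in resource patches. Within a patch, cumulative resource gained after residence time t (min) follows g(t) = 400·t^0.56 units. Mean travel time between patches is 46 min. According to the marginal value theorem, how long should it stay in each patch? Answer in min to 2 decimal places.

58.55 min

Maximise g(t)/(T+t): set derivative to zero → g'(t)(T+t) = g(t).
g'(t) = 0.56·400·t^-0.44. Setting 0.56·400·t^-0.44 = 400·t^0.56/(46+t) gives 0.56(46+t) = t, so 0.44·t = 0.56×46.
t* = 0.56×46/0.44 = 58.55 min.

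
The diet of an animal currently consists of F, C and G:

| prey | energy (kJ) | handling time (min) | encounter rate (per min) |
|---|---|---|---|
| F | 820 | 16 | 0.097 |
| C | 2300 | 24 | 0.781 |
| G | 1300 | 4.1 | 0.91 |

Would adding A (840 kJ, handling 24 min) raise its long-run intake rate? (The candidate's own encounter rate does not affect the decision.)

No

Intake rate on the current diet: R = (0.097×820 + 0.781×2300 + 0.91×1300) / (1 + 0.097×16 + 0.781×24 + 0.91×4.1) = 3059/25.03 = 122.2 kJ/min.
A: E/h = 840/24 = 35 kJ/min.
Since 35 < R, time spent handling A is better spent searching.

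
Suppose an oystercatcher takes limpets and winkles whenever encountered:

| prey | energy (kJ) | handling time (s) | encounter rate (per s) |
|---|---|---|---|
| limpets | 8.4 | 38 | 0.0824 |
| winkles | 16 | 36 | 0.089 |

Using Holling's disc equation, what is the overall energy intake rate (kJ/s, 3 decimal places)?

Energy encountered per unit search time: 0.0824×8.4 + 0.089×16 = 2.116 kJ/s.
Handling time per unit search time: 0.0824×38 + 0.089×36 = 6.335.
Rate = 2.116/(1 + 6.335) = 0.2885 kJ/s.

0.288 kJ/s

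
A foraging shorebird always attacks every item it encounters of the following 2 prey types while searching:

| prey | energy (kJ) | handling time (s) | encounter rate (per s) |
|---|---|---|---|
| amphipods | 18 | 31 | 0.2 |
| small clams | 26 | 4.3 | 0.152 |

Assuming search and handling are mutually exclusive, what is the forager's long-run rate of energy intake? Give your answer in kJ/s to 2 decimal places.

0.96 kJ/s

R = Σλ_iE_i / (1 + Σλ_ih_i)
Numerator: 0.2×18 + 0.152×26 = 7.552
Denominator: 1 + 0.2×31 + 0.152×4.3 = 7.854
R = 7.552/7.854 = 0.9616 kJ/s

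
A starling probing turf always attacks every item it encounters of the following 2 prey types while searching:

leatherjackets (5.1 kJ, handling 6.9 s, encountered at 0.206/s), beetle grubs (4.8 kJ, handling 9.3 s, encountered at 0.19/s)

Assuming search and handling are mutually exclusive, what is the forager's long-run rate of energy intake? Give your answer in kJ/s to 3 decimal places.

0.469 kJ/s

R = Σλ_iE_i / (1 + Σλ_ih_i)
Numerator: 0.206×5.1 + 0.19×4.8 = 1.963
Denominator: 1 + 0.206×6.9 + 0.19×9.3 = 4.188
R = 1.963/4.188 = 0.4686 kJ/s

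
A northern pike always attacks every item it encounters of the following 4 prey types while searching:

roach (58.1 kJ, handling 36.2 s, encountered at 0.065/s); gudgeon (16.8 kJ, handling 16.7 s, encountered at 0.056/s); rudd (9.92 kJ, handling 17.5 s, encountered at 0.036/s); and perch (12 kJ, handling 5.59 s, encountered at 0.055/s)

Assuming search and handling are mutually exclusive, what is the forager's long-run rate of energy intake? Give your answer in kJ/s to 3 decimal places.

R = (0.065×58.1 + 0.056×16.8 + 0.036×9.92 + 0.055×12) / (1 + 0.065×36.2 + 0.056×16.7 + 0.036×17.5 + 0.055×5.59) = 5.734/5.226 = 1.097 kJ/s.

1.097 kJ/s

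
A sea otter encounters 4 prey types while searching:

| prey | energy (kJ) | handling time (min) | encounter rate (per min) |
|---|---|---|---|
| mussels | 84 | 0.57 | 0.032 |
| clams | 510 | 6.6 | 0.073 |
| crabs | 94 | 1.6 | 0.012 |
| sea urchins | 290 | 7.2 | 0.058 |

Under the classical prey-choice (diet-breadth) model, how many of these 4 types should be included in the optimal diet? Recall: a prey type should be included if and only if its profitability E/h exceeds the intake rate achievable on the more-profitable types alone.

E/h in descending order: mussels 147, clams 77.3, crabs 58.8, sea urchins 40.3 kJ/min. The optimal diet is the largest prefix of this list for which every included type satisfies E_i/h_i > R on the types above it.
Rate on top 1: 2.64. clams: 77.3 > 2.64 → include.
Rate on top 2: 26.61. crabs: 58.8 > 26.61 → include.
Rate on top 3: 27.02. sea urchins: 40.3 > 27.02 → include.
Optimal diet: mussels, clams, crabs, sea urchins — 4 of 4 types.

4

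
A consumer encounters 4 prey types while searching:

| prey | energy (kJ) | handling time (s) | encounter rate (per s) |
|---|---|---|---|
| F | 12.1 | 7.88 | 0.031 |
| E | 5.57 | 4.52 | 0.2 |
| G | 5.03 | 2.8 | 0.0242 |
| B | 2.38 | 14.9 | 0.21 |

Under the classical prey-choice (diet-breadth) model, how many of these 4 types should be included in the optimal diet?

Rank by E/h (kJ/s): G 1.8, F 1.54, E 1.23, B 0.16. Include each in turn until the next type's E/h falls below the running intake rate.
Rate on top 1: 0.114. F: 1.54 > 0.114 → include.
Rate on top 2: 0.3787. E: 1.23 > 0.3787 → include.
Rate on top 3: 0.7269. B: 0.16 < 0.7269 → exclude; stop.
Optimal diet: G, F, E — 3 of 4 types.

3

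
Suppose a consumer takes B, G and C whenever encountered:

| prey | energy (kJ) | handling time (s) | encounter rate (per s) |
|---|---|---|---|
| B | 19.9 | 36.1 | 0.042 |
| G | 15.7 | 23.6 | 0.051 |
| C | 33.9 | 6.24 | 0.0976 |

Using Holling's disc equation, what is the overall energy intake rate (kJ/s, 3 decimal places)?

1.142 kJ/s

Energy encountered per unit search time: 0.042×19.9 + 0.051×15.7 + 0.0976×33.9 = 4.945 kJ/s.
Handling time per unit search time: 0.042×36.1 + 0.051×23.6 + 0.0976×6.24 = 3.329.
Rate = 4.945/(1 + 3.329) = 1.142 kJ/s.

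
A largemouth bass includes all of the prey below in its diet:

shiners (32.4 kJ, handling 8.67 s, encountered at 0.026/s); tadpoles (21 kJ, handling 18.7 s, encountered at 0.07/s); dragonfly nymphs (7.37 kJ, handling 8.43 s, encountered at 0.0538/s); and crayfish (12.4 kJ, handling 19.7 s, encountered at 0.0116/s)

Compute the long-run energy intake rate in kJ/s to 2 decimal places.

0.89 kJ/s

R = Σλ_iE_i / (1 + Σλ_ih_i)
Numerator: 0.026×32.4 + 0.07×21 + 0.0538×7.37 + 0.0116×12.4 = 2.853
Denominator: 1 + 0.026×8.67 + 0.07×18.7 + 0.0538×8.43 + 0.0116×19.7 = 3.216
R = 2.853/3.216 = 0.8869 kJ/s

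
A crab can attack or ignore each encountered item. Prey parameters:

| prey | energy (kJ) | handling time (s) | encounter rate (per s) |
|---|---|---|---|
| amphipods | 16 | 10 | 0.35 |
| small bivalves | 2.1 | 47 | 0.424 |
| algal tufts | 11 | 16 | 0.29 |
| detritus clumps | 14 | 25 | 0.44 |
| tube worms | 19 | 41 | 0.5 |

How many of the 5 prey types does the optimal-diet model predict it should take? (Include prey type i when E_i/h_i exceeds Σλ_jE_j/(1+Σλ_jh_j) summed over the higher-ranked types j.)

Profitabilities (E/h, kJ/s): amphipods 1.6, algal tufts 0.688, detritus clumps 0.56, tube worms 0.463, small bivalves 0.0447. Add prey in this order while the next type's profitability exceeds the intake rate on those already taken.
Rate on top 1: 1.244. algal tufts: 0.688 < 1.244 → exclude; stop.
Optimal diet: amphipods — 1 of 5 types.

1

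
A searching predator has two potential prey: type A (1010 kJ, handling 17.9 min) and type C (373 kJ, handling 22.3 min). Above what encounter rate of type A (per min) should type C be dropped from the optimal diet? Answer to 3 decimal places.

0.024 per min

Drop type C once their profitability E₂/h₂ falls below the rate achievable on type A alone: E₂/h₂ = λE₁/(1 + λh₁).
Solve for λ: λE₁h₂ = E₂(1 + λh₁) → λ(E₁h₂ − E₂h₁) = E₂ → λ = E₂/(E₁h₂ − E₂h₁).
λ = 373/(1010×22.3 − 373×17.9) = 373/1.585e+04 = 0.02354 per min.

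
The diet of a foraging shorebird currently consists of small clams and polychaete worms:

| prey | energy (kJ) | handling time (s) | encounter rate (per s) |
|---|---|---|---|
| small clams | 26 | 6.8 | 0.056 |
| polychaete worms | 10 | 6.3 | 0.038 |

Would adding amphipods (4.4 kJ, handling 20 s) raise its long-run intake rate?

Current rate: (0.056×26 + 0.038×10)/(1 + 0.056×6.8 + 0.038×6.3) = 1.133 kJ/s.
amphipods: E/h = 4.4/20 = 0.22 kJ/s.
Since 0.22 < R, time spent handling amphipods is better spent searching.

No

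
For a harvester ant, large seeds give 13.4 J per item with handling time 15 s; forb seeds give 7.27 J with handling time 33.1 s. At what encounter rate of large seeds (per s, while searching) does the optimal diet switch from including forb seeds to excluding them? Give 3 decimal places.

The zero-one rule: include forb seeds iff E₂/h₂ > λE₁/(1+λh₁). Equality gives the switch point.
λE₁h₂ = E₂ + λE₂h₁ ⇒ λ = E₂/(E₁h₂ − E₂h₁) = 7.27/(443.5 − 109) = 0.02173 per s.

0.022 per s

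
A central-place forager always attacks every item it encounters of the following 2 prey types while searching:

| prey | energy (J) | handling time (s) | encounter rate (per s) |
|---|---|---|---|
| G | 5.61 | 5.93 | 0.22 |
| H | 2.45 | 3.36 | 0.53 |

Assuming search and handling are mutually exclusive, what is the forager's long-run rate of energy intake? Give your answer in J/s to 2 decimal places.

0.62 J/s

R = Σλ_iE_i / (1 + Σλ_ih_i)
Numerator: 0.22×5.61 + 0.53×2.45 = 2.533
Denominator: 1 + 0.22×5.93 + 0.53×3.36 = 4.085
R = 2.533/4.085 = 0.6199 J/s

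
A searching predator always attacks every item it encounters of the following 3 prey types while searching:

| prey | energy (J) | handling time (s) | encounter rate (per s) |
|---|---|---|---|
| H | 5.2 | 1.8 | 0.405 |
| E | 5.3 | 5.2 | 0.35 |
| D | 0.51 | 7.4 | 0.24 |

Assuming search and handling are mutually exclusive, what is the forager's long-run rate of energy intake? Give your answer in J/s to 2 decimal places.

R = Σλ_iE_i / (1 + Σλ_ih_i)
Numerator: 0.405×5.2 + 0.35×5.3 + 0.24×0.51 = 4.083
Denominator: 1 + 0.405×1.8 + 0.35×5.2 + 0.24×7.4 = 5.325
R = 4.083/5.325 = 0.7668 J/s

0.77 J/s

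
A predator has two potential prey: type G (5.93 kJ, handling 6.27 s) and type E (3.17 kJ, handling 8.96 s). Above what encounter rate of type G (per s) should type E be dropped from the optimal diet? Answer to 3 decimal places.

0.095 per s

The zero-one rule: include type E iff E₂/h₂ > λE₁/(1+λh₁). Equality gives the switch point.
λE₁h₂ = E₂ + λE₂h₁ ⇒ λ = E₂/(E₁h₂ − E₂h₁) = 3.17/(53.13 − 19.88) = 0.09532 per s.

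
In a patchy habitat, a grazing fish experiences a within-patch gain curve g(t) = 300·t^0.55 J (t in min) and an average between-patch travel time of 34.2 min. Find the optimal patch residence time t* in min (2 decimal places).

41.80 min

Maximise g(t)/(T+t): set derivative to zero → g'(t)(T+t) = g(t).
g'(t) = 0.55·300·t^-0.45. Setting 0.55·300·t^-0.45 = 300·t^0.55/(34.2+t) gives 0.55(34.2+t) = t, so 0.45·t = 0.55×34.2.
t* = 0.55×34.2/0.45 = 41.8 min.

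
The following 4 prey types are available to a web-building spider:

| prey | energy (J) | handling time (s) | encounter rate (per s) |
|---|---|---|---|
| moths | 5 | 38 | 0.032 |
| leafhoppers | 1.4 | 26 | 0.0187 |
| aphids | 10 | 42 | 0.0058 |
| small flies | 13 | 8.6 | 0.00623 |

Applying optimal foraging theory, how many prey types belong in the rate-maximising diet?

Profitabilities (E/h, J/s): small flies 1.51, aphids 0.238, moths 0.132, leafhoppers 0.0538. Add prey in this order while the next type's profitability exceeds the intake rate on those already taken.
Rate on top 1: 0.07687. aphids: 0.238 > 0.07687 → include.
Rate on top 2: 0.1071. moths: 0.132 > 0.1071 → include.
Rate on top 3: 0.119. leafhoppers: 0.0538 < 0.119 → exclude; stop.
Optimal diet: small flies, aphids, moths — 3 of 4 types.

3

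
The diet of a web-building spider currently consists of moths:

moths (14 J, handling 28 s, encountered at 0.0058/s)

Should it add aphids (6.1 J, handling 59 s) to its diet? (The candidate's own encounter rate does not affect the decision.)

Yes

On moths alone, R = ΣλE/(1+Σλh) = 0.0812/1.162 = 0.06986 J/s.
Profitability of aphids: 6.1/59 = 0.1034 J/s.
Since 0.1034 > R, including aphids increases the long-run rate.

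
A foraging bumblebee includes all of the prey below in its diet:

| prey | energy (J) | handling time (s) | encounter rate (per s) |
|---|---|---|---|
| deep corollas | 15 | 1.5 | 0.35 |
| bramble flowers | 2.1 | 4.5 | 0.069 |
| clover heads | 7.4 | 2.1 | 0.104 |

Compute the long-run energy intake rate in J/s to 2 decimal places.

3.00 J/s

Energy encountered per unit search time: 0.35×15 + 0.069×2.1 + 0.104×7.4 = 6.165 J/s.
Handling time per unit search time: 0.35×1.5 + 0.069×4.5 + 0.104×2.1 = 1.054.
Rate = 6.165/(1 + 1.054) = 3.001 J/s.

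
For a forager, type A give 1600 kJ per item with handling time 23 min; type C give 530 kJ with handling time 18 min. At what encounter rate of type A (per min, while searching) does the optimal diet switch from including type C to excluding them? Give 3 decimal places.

At the threshold, the rate on type A alone equals the profitability of type C: λ·1600/(1 + λ·23) = 530/18 = 29.44.
Rearranging, λ(1600 − 29.44×23) = 29.44, so λ = 29.44/922.8 = 0.03191 per min.

0.032 per min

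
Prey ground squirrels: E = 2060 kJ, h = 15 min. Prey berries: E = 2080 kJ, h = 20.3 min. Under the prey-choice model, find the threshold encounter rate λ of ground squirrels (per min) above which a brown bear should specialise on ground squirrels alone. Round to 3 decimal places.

0.196 per min

At the threshold, the rate on ground squirrels alone equals the profitability of berries: λ·2060/(1 + λ·15) = 2080/20.3 = 102.5.
Rearranging, λ(2060 − 102.5×15) = 102.5, so λ = 102.5/523.1 = 0.1959 per min.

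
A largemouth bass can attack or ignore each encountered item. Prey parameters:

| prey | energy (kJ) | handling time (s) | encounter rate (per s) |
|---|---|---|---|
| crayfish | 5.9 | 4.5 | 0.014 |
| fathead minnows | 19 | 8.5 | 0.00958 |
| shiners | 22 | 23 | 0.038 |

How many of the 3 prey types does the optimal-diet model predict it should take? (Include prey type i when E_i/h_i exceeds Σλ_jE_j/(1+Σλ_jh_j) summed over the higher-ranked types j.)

Profitabilities (E/h, kJ/s): fathead minnows 2.24, crayfish 1.31, shiners 0.957. Add prey in this order while the next type's profitability exceeds the intake rate on those already taken.
Rate on top 1: 0.1683. crayfish: 1.31 > 0.1683 → include.
Rate on top 2: 0.2312. shiners: 0.957 > 0.2312 → include.
Optimal diet: fathead minnows, crayfish, shiners — 3 of 3 types.

3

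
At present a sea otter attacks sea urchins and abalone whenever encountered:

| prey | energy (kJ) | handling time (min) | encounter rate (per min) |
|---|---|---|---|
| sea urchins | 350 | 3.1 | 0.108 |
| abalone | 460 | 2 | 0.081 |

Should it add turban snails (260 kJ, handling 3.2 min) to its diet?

Yes

On sea urchins and abalone alone, R = ΣλE/(1+Σλh) = 75.06/1.497 = 50.15 kJ/min.
turban snails: E/h = 260/3.2 = 81.25 kJ/min.
Since 81.25 > R, including turban snails increases the long-run rate.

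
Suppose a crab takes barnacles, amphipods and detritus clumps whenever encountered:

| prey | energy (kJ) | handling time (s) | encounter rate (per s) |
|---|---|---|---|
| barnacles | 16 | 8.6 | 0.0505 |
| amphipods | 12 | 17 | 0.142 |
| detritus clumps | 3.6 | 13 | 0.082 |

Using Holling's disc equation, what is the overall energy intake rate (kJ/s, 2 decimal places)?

Energy encountered per unit search time: 0.0505×16 + 0.142×12 + 0.082×3.6 = 2.807 kJ/s.
Handling time per unit search time: 0.0505×8.6 + 0.142×17 + 0.082×13 = 3.914.
Rate = 2.807/(1 + 3.914) = 0.5712 kJ/s.

0.57 kJ/s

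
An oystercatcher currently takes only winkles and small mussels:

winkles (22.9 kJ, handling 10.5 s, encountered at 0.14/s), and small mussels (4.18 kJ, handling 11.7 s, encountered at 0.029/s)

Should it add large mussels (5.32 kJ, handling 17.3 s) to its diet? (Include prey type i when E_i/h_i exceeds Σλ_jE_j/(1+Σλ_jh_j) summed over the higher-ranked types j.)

On winkles and small mussels alone, R = ΣλE/(1+Σλh) = 3.327/2.809 = 1.184 kJ/s.
Profitability of large mussels: 5.32/17.3 = 0.3075 kJ/s.
Since 0.3075 < R, time spent handling large mussels is better spent searching.

No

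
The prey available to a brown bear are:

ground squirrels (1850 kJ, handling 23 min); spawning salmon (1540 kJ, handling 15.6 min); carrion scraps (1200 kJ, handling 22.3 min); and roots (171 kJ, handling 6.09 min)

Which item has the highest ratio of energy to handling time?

spawning salmon

Profitability E/h (kJ/min): ground squirrels = 1850/23 = 80.4, spawning salmon = 1540/15.6 = 98.7, carrion scraps = 1200/22.3 = 53.8, roots = 171/6.09 = 28.1.
Ranked: spawning salmon > ground squirrels > carrion scraps > roots.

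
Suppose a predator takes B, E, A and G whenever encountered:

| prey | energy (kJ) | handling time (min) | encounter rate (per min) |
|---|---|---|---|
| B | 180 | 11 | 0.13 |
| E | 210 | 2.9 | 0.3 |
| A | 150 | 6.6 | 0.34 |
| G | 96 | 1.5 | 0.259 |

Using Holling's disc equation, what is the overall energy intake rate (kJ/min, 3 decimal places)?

27.352 kJ/min

Energy encountered per unit search time: 0.13×180 + 0.3×210 + 0.34×150 + 0.259×96 = 162.3 kJ/min.
Handling time per unit search time: 0.13×11 + 0.3×2.9 + 0.34×6.6 + 0.259×1.5 = 4.933.
Rate = 162.3/(1 + 4.933) = 27.35 kJ/min.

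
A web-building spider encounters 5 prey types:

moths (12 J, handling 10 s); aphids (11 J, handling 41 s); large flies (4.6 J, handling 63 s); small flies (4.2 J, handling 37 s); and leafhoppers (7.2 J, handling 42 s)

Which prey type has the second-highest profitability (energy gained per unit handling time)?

aphids

Profitability E/h (J/s): moths = 12/10 = 1.2, aphids = 11/41 = 0.268, large flies = 4.6/63 = 0.073, small flies = 4.2/37 = 0.114, leafhoppers = 7.2/42 = 0.171.
Ranked: moths > aphids > leafhoppers > small flies > large flies.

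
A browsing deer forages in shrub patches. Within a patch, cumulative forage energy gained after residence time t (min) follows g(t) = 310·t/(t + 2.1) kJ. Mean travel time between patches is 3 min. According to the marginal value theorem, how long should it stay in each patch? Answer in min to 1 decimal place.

Optimal t* satisfies g'(t*) = g(t*)/(T + t*).
g'(t) = 310·2.1/(t + 2.1)². Setting 310·2.1/(t+2.1)² = 310t/[(t+2.1)(3+t)] gives 2.1(3+t) = t(t+2.1), so t² = 2.1×3 = 6.3.
t* = √6.3 = 2.51 min.

2.5 min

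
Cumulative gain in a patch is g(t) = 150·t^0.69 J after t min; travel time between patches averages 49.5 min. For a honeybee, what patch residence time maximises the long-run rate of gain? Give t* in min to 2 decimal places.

Maximise g(t)/(T+t): set derivative to zero → g'(t)(T+t) = g(t).
g'(t) = 0.69·150·t^-0.31. Setting 0.69·150·t^-0.31 = 150·t^0.69/(49.5+t) gives 0.69(49.5+t) = t, so 0.31·t = 0.69×49.5.
t* = 0.69×49.5/0.31 = 110.2 min.

110.18 min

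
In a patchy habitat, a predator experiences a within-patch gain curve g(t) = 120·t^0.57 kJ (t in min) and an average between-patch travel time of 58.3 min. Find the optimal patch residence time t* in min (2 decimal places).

77.28 min

By the marginal value theorem, leave when the instantaneous gain rate g'(t) equals the habitat-wide average g(t)/(T + t).
g'(t) = 0.57·120·t^-0.43. Setting 0.57·120·t^-0.43 = 120·t^0.57/(58.3+t) gives 0.57(58.3+t) = t, so 0.43·t = 0.57×58.3.
t* = 0.57×58.3/0.43 = 77.28 min.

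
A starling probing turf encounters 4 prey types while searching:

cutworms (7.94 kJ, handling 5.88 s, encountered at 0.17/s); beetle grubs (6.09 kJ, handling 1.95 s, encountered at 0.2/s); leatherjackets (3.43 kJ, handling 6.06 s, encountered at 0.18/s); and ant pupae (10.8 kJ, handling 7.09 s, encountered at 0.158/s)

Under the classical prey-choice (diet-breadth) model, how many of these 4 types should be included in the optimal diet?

E/h in descending order: beetle grubs 3.12, ant pupae 1.52, cutworms 1.35, leatherjackets 0.566 kJ/s. The optimal diet is the largest prefix of this list for which every included type satisfies E_i/h_i > R on the types above it.
Rate on top 1: 0.8763. ant pupae: 1.52 > 0.8763 → include.
Rate on top 2: 1.165. cutworms: 1.35 > 1.165 → include.
Rate on top 3: 1.218. leatherjackets: 0.566 < 1.218 → exclude; stop.
Optimal diet: beetle grubs, ant pupae, cutworms — 3 of 4 types.

3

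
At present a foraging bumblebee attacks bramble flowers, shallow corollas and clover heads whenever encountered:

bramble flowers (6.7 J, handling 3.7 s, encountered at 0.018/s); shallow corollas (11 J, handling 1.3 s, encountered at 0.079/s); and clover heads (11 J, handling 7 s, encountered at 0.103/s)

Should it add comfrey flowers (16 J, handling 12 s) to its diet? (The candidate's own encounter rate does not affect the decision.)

Intake rate on the current diet: R = (0.018×6.7 + 0.079×11 + 0.103×11) / (1 + 0.018×3.7 + 0.079×1.3 + 0.103×7) = 2.123/1.89 = 1.123 J/s.
Profitability of comfrey flowers: 16/12 = 1.333 J/s.
1.333 > 1.123, so adding comfrey flowers raises the average — include it.

Yes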